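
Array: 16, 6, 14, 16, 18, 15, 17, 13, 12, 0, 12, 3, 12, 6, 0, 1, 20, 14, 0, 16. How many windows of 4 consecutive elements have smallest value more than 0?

[16, 6, 14, 16] → min 6  > 0 ✓
[6, 14, 16, 18] → min 6  > 0 ✓
[14, 16, 18, 15] → min 14  > 0 ✓
[16, 18, 15, 17] → min 15  > 0 ✓
[18, 15, 17, 13] → min 13  > 0 ✓
[15, 17, 13, 12] → min 12  > 0 ✓
[17, 13, 12, 0] → min 0
[13, 12, 0, 12] → min 0
[12, 0, 12, 3] → min 0
[0, 12, 3, 12] → min 0
[12, 3, 12, 6] → min 3  > 0 ✓
[3, 12, 6, 0] → min 0
[12, 6, 0, 1] → min 0
[6, 0, 1, 20] → min 0
[0, 1, 20, 14] → min 0
[1, 20, 14, 0] → min 0
[20, 14, 0, 16] → min 0
7 windows satisfy the condition.

7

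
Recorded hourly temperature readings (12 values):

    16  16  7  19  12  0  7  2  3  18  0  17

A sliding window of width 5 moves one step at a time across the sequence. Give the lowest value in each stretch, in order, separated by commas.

7, 0, 0, 0, 0, 0, 0, 0

16 16 7 19 12 → min 7
16 7 19 12 0 → min 0
7 19 12 0 7 → min 0
19 12 0 7 2 → min 0
12 0 7 2 3 → min 0
0 7 2 3 18 → min 0
7 2 3 18 0 → min 0
2 3 18 0 17 → min 0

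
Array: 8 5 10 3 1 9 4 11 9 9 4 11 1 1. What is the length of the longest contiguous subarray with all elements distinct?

[8] len 1
[8, 5] len 2
[8, 5, 10] len 3
[8, 5, 10, 3] len 4
[8, 5, 10, 3, 1] len 5
[8, 5, 10, 3, 1, 9] len 6
[8, 5, 10, 3, 1, 9, 4] len 7
[8, 5, 10, 3, 1, 9, 4, 11] len 8
[4, 11, 9] len 3
[9] len 1
[9, 4] len 2
[9, 4, 11] len 3
[9, 4, 11, 1] len 4
[1] len 1
Longest all-distinct length: 8.

8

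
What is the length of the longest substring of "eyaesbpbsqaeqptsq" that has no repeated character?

6

[e] len 1
[e, y] len 2
[e, y, a] len 3
[y, a, e] len 3
[y, a, e, s] len 4
[y, a, e, s, b] len 5
[y, a, e, s, b, p] len 6
[p, b] len 2
[p, b, s] len 3
[p, b, s, q] len 4
[p, b, s, q, a] len 5
[p, b, s, q, a, e] len 6
[a, e, q] len 3
[a, e, q, p] len 4
[a, e, q, p, t] len 5
[a, e, q, p, t, s] len 6
[p, t, s, q] len 4
Longest all-distinct length: 6.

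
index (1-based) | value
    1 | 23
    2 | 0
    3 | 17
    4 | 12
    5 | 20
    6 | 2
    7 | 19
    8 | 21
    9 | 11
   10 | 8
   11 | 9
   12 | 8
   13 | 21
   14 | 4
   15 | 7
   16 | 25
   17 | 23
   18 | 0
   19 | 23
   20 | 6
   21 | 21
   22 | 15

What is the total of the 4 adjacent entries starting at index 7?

Elements at indices 7..10: 19, 21, 11, 8
sum(19, 21, 11, 8) = 59

59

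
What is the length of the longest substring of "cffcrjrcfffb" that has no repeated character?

[c] len 1
[c, f] len 2
[f] len 1
[f, c] len 2
[f, c, r] len 3
[f, c, r, j] len 4
[j, r] len 2
[j, r, c] len 3
[j, r, c, f] len 4
[f] len 1
[f] len 1
[f, b] len 2
Longest all-distinct length: 4.

4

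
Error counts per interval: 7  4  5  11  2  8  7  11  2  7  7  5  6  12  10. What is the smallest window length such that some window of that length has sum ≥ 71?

10

add 7: running sum 7 < 71
add 4: running sum 11 < 71
add 5: running sum 16 < 71
add 11: running sum 27 < 71
add 2: running sum 29 < 71
add 8: running sum 37 < 71
add 7: running sum 44 < 71
add 11: running sum 55 < 71
add 2: running sum 57 < 71
add 7: running sum 64 < 71
end 10: [7, 4, 5, 11, 2, 8, 7, 11, 2, 7, 7] sum 71, len 11
end 11: [7, 4, 5, 11, 2, 8, 7, 11, 2, 7, 7, 5] sum 76, len 12
end 12: [5, 11, 2, 8, 7, 11, 2, 7, 7, 5, 6] sum 71, len 11
end 13: [11, 2, 8, 7, 11, 2, 7, 7, 5, 6, 12] sum 78, len 11
end 14: [8, 7, 11, 2, 7, 7, 5, 6, 12, 10] sum 75, len 10
Shortest qualifying length: 10.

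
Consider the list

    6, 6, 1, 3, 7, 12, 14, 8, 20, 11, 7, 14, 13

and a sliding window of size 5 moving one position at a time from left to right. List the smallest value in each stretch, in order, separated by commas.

[6, 6, 1, 3, 7] → min 1
[6, 1, 3, 7, 12] → min 1
[1, 3, 7, 12, 14] → min 1
[3, 7, 12, 14, 8] → min 3
[7, 12, 14, 8, 20] → min 7
[12, 14, 8, 20, 11] → min 8
[14, 8, 20, 11, 7] → min 7
[8, 20, 11, 7, 14] → min 7
[20, 11, 7, 14, 13] → min 7

1, 1, 1, 3, 7, 8, 7, 7, 7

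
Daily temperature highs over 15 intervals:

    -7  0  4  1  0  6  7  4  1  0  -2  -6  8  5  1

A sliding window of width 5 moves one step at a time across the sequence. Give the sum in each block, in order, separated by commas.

Sliding a size-5 window across the 15 values:
[-7, 0, 4, 1, 0] → sum -2
[0, 4, 1, 0, 6] → sum 11
[4, 1, 0, 6, 7] → sum 18
[1, 0, 6, 7, 4] → sum 18
[0, 6, 7, 4, 1] → sum 18
[6, 7, 4, 1, 0] → sum 18
[7, 4, 1, 0, -2] → sum 10
[4, 1, 0, -2, -6] → sum -3
[1, 0, -2, -6, 8] → sum 1
[0, -2, -6, 8, 5] → sum 5
[-2, -6, 8, 5, 1] → sum 6

-2, 11, 18, 18, 18, 18, 10, -3, 1, 5, 6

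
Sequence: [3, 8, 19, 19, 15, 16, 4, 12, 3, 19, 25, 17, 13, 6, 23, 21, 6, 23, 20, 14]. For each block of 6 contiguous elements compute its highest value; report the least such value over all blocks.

[3, 8, 19, 19, 15, 16] → max 19
[8, 19, 19, 15, 16, 4] → max 19
[19, 19, 15, 16, 4, 12] → max 19
[19, 15, 16, 4, 12, 3] → max 19
[15, 16, 4, 12, 3, 19] → max 19
[16, 4, 12, 3, 19, 25] → max 25
[4, 12, 3, 19, 25, 17] → max 25
[12, 3, 19, 25, 17, 13] → max 25
[3, 19, 25, 17, 13, 6] → max 25
[19, 25, 17, 13, 6, 23] → max 25
[25, 17, 13, 6, 23, 21] → max 25
[17, 13, 6, 23, 21, 6] → max 23
[13, 6, 23, 21, 6, 23] → max 23
[6, 23, 21, 6, 23, 20] → max 23
[23, 21, 6, 23, 20, 14] → max 23
Least of these is 19.

19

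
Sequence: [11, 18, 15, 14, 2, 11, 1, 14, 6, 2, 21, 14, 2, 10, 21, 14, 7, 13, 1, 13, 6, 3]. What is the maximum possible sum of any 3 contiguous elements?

Window sums for each of the 20 positions:
(11, 18, 15) → sum 44
(18, 15, 14) → sum 47
(15, 14, 2) → sum 31
(14, 2, 11) → sum 27
(2, 11, 1) → sum 14
(11, 1, 14) → sum 26
(1, 14, 6) → sum 21
(14, 6, 2) → sum 22
(6, 2, 21) → sum 29
(2, 21, 14) → sum 37
(21, 14, 2) → sum 37
(14, 2, 10) → sum 26
(2, 10, 21) → sum 33
(10, 21, 14) → sum 45
(21, 14, 7) → sum 42
(14, 7, 13) → sum 34
(7, 13, 1) → sum 21
(13, 1, 13) → sum 27
(1, 13, 6) → sum 20
(13, 6, 3) → sum 22
Maximum of these is 47.

47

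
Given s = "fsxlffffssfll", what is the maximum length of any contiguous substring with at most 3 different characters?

Extend right; when distinct count exceeds 3, shrink from the left:
add f: window [f] (1 distinct), len 1
add s: window [f, s] (2 distinct), len 2
add x: window [f, s, x] (3 distinct), len 3
add l: window [s, x, l] (3 distinct), len 3
add f: window [x, l, f] (3 distinct), len 3
add f: window [x, l, f, f] (3 distinct), len 4
add f: window [x, l, f, f, f] (3 distinct), len 5
add f: window [x, l, f, f, f, f] (3 distinct), len 6
add s: window [l, f, f, f, f, s] (3 distinct), len 6
add s: window [l, f, f, f, f, s, s] (3 distinct), len 7
add f: window [l, f, f, f, f, s, s, f] (3 distinct), len 8
add l: window [l, f, f, f, f, s, s, f, l] (3 distinct), len 9
add l: window [l, f, f, f, f, s, s, f, l, l] (3 distinct), len 10
Longest length with ≤3 distinct: 10.

10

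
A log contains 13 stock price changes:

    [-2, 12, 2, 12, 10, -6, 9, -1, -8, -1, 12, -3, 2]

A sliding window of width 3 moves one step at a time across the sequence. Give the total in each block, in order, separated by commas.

12, 26, 24, 16, 13, 2, 0, -10, 3, 8, 11

Sliding a size-3 window across the 13 values:
[-2, 12, 2] → sum 12
[12, 2, 12] → sum 26
[2, 12, 10] → sum 24
[12, 10, -6] → sum 16
[10, -6, 9] → sum 13
[-6, 9, -1] → sum 2
[9, -1, -8] → sum 0
[-1, -8, -1] → sum -10
[-8, -1, 12] → sum 3
[-1, 12, -3] → sum 8
[12, -3, 2] → sum 11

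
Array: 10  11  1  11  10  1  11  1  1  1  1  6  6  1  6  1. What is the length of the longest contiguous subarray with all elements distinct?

3

add 10: [10] len 1
add 11: [10, 11] len 2
add 1: [10, 11, 1] len 3
add 11 (repeat 11, move left end past it): [1, 11] len 2
add 10: [1, 11, 10] len 3
add 1 (repeat 1, move left end past it): [11, 10, 1] len 3
add 11 (repeat 11, move left end past it): [10, 1, 11] len 3
add 1 (repeat 1, move left end past it): [11, 1] len 2
add 1 (repeat 1, move left end past it): [1] len 1
add 1 (repeat 1, move left end past it): [1] len 1
add 1 (repeat 1, move left end past it): [1] len 1
add 6: [1, 6] len 2
add 6 (repeat 6, move left end past it): [6] len 1
add 1: [6, 1] len 2
add 6 (repeat 6, move left end past it): [1, 6] len 2
add 1 (repeat 1, move left end past it): [6, 1] len 2
Longest all-distinct length: 3.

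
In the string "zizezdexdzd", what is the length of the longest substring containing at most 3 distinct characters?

5

[z] 1 distinct, len 1
[z, i] 2 distinct, len 2
[z, i, z] 2 distinct, len 3
[z, i, z, e] 3 distinct, len 4
[z, i, z, e, z] 3 distinct, len 5
[z, e, z, d] 3 distinct, len 4
[z, e, z, d, e] 3 distinct, len 5
[d, e, x] 3 distinct, len 3
[d, e, x, d] 3 distinct, len 4
[x, d, z] 3 distinct, len 3
[x, d, z, d] 3 distinct, len 4
Longest length with ≤3 distinct: 5.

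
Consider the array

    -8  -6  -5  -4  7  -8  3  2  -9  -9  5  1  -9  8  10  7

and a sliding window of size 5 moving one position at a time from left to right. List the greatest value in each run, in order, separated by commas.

7, 7, 7, 7, 7, 3, 5, 5, 5, 8, 10, 10

-8 -6 -5 -4 7 → max 7
-6 -5 -4 7 -8 → max 7
-5 -4 7 -8 3 → max 7
-4 7 -8 3 2 → max 7
7 -8 3 2 -9 → max 7
-8 3 2 -9 -9 → max 3
3 2 -9 -9 5 → max 5
2 -9 -9 5 1 → max 5
-9 -9 5 1 -9 → max 5
-9 5 1 -9 8 → max 8
5 1 -9 8 10 → max 10
1 -9 8 10 7 → max 10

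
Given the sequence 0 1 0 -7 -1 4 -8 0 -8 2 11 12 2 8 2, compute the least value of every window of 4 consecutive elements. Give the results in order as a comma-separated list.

-7, -7, -7, -8, -8, -8, -8, -8, -8, 2, 2, 2

[0, 1, 0, -7] → min -7
[1, 0, -7, -1] → min -7
[0, -7, -1, 4] → min -7
[-7, -1, 4, -8] → min -8
[-1, 4, -8, 0] → min -8
[4, -8, 0, -8] → min -8
[-8, 0, -8, 2] → min -8
[0, -8, 2, 11] → min -8
[-8, 2, 11, 12] → min -8
[2, 11, 12, 2] → min 2
[11, 12, 2, 8] → min 2
[12, 2, 8, 2] → min 2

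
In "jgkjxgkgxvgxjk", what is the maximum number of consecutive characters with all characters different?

[j] len 1
[j, g] len 2
[j, g, k] len 3
[g, k, j] len 3
[g, k, j, x] len 4
[k, j, x, g] len 4
[j, x, g, k] len 4
[k, g] len 2
[k, g, x] len 3
[k, g, x, v] len 4
[x, v, g] len 3
[v, g, x] len 3
[v, g, x, j] len 4
[v, g, x, j, k] len 5
Longest all-distinct length: 5.

5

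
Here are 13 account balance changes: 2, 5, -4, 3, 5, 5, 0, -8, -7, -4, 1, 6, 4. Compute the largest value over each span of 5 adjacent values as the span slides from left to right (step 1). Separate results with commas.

2 5 -4 3 5 → max 5
5 -4 3 5 5 → max 5
-4 3 5 5 0 → max 5
3 5 5 0 -8 → max 5
5 5 0 -8 -7 → max 5
5 0 -8 -7 -4 → max 5
0 -8 -7 -4 1 → max 1
-8 -7 -4 1 6 → max 6
-7 -4 1 6 4 → max 6

5, 5, 5, 5, 5, 5, 1, 6, 6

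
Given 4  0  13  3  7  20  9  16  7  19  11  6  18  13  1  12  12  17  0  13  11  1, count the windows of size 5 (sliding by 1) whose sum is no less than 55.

9

(4, 0, 13, 3, 7) → sum 27
(0, 13, 3, 7, 20) → sum 43
(13, 3, 7, 20, 9) → sum 52
(3, 7, 20, 9, 16) → sum 55  ≥ 55 ✓
(7, 20, 9, 16, 7) → sum 59  ≥ 55 ✓
(20, 9, 16, 7, 19) → sum 71  ≥ 55 ✓
(9, 16, 7, 19, 11) → sum 62  ≥ 55 ✓
(16, 7, 19, 11, 6) → sum 59  ≥ 55 ✓
(7, 19, 11, 6, 18) → sum 61  ≥ 55 ✓
(19, 11, 6, 18, 13) → sum 67  ≥ 55 ✓
(11, 6, 18, 13, 1) → sum 49
(6, 18, 13, 1, 12) → sum 50
(18, 13, 1, 12, 12) → sum 56  ≥ 55 ✓
(13, 1, 12, 12, 17) → sum 55  ≥ 55 ✓
(1, 12, 12, 17, 0) → sum 42
(12, 12, 17, 0, 13) → sum 54
(12, 17, 0, 13, 11) → sum 53
(17, 0, 13, 11, 1) → sum 42
9 windows satisfy the condition.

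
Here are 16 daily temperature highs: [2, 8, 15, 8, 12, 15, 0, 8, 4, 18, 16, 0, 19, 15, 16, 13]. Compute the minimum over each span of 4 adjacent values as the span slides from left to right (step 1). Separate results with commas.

2, 8, 8, 0, 0, 0, 0, 4, 0, 0, 0, 0, 13

[2, 8, 15, 8] → min 2
[8, 15, 8, 12] → min 8
[15, 8, 12, 15] → min 8
[8, 12, 15, 0] → min 0
[12, 15, 0, 8] → min 0
[15, 0, 8, 4] → min 0
[0, 8, 4, 18] → min 0
[8, 4, 18, 16] → min 4
[4, 18, 16, 0] → min 0
[18, 16, 0, 19] → min 0
[16, 0, 19, 15] → min 0
[0, 19, 15, 16] → min 0
[19, 15, 16, 13] → min 13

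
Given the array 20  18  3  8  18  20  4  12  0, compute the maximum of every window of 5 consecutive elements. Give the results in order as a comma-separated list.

20, 20, 20, 20, 20

(20, 18, 3, 8, 18) → max 20
(18, 3, 8, 18, 20) → max 20
(3, 8, 18, 20, 4) → max 20
(8, 18, 20, 4, 12) → max 20
(18, 20, 4, 12, 0) → max 20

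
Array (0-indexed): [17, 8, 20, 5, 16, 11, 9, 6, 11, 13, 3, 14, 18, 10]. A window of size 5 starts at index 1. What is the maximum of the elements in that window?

20

Elements at indices 1..5: 8, 20, 5, 16, 11
max(8, 20, 5, 16, 11) = 20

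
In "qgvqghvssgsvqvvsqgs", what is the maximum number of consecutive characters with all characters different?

add q: [q] len 1
add g: [q, g] len 2
add v: [q, g, v] len 3
add q (repeat q, move left end past it): [g, v, q] len 3
add g (repeat g, move left end past it): [v, q, g] len 3
add h: [v, q, g, h] len 4
add v (repeat v, move left end past it): [q, g, h, v] len 4
add s: [q, g, h, v, s] len 5
add s (repeat s, move left end past it): [s] len 1
add g: [s, g] len 2
add s (repeat s, move left end past it): [g, s] len 2
add v: [g, s, v] len 3
add q: [g, s, v, q] len 4
add v (repeat v, move left end past it): [q, v] len 2
add v (repeat v, move left end past it): [v] len 1
add s: [v, s] len 2
add q: [v, s, q] len 3
add g: [v, s, q, g] len 4
add s (repeat s, move left end past it): [q, g, s] len 3
Longest all-distinct length: 5.

5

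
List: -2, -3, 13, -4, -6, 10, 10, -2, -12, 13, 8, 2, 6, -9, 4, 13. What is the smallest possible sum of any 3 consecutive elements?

[-2, -3, 13] → sum 8
[-3, 13, -4] → sum 6
[13, -4, -6] → sum 3
[-4, -6, 10] → sum 0
[-6, 10, 10] → sum 14
[10, 10, -2] → sum 18
[10, -2, -12] → sum -4
[-2, -12, 13] → sum -1
[-12, 13, 8] → sum 9
[13, 8, 2] → sum 23
[8, 2, 6] → sum 16
[2, 6, -9] → sum -1
[6, -9, 4] → sum 1
[-9, 4, 13] → sum 8
Smallest of these is -4.

-4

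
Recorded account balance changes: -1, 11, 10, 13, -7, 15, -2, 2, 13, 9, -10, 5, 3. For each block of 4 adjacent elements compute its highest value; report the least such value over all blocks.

9

(-1, 11, 10, 13) → max 13
(11, 10, 13, -7) → max 13
(10, 13, -7, 15) → max 15
(13, -7, 15, -2) → max 15
(-7, 15, -2, 2) → max 15
(15, -2, 2, 13) → max 15
(-2, 2, 13, 9) → max 13
(2, 13, 9, -10) → max 13
(13, 9, -10, 5) → max 13
(9, -10, 5, 3) → max 9
Least of these is 9.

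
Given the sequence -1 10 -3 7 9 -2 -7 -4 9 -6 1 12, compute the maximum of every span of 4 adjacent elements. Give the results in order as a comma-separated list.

10, 10, 9, 9, 9, 9, 9, 9, 12

Sliding a size-4 window across the 12 values:
[-1, 10, -3, 7] → max 10
[10, -3, 7, 9] → max 10
[-3, 7, 9, -2] → max 9
[7, 9, -2, -7] → max 9
[9, -2, -7, -4] → max 9
[-2, -7, -4, 9] → max 9
[-7, -4, 9, -6] → max 9
[-4, 9, -6, 1] → max 9
[9, -6, 1, 12] → max 12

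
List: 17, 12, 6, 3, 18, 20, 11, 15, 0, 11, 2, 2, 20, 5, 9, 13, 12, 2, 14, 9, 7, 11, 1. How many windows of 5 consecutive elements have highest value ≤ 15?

17 12 6 3 18 → max 18
12 6 3 18 20 → max 20
6 3 18 20 11 → max 20
3 18 20 11 15 → max 20
18 20 11 15 0 → max 20
20 11 15 0 11 → max 20
11 15 0 11 2 → max 15  ≤ 15 ✓
15 0 11 2 2 → max 15  ≤ 15 ✓
0 11 2 2 20 → max 20
11 2 2 20 5 → max 20
2 2 20 5 9 → max 20
2 20 5 9 13 → max 20
20 5 9 13 12 → max 20
5 9 13 12 2 → max 13  ≤ 15 ✓
9 13 12 2 14 → max 14  ≤ 15 ✓
13 12 2 14 9 → max 14  ≤ 15 ✓
12 2 14 9 7 → max 14  ≤ 15 ✓
2 14 9 7 11 → max 14  ≤ 15 ✓
14 9 7 11 1 → max 14  ≤ 15 ✓
8 windows satisfy the condition.

8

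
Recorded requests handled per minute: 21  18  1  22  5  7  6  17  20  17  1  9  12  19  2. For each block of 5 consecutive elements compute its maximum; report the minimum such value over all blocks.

Window maxs for each of the 11 positions:
(21, 18, 1, 22, 5) → max 22
(18, 1, 22, 5, 7) → max 22
(1, 22, 5, 7, 6) → max 22
(22, 5, 7, 6, 17) → max 22
(5, 7, 6, 17, 20) → max 20
(7, 6, 17, 20, 17) → max 20
(6, 17, 20, 17, 1) → max 20
(17, 20, 17, 1, 9) → max 20
(20, 17, 1, 9, 12) → max 20
(17, 1, 9, 12, 19) → max 19
(1, 9, 12, 19, 2) → max 19
Minimum of these is 19.

19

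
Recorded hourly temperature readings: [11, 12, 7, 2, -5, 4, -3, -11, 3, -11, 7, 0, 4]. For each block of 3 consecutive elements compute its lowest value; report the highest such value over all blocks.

11 12 7 → min 7
12 7 2 → min 2
7 2 -5 → min -5
2 -5 4 → min -5
-5 4 -3 → min -5
4 -3 -11 → min -11
-3 -11 3 → min -11
-11 3 -11 → min -11
3 -11 7 → min -11
-11 7 0 → min -11
7 0 4 → min 0
Highest of these is 7.

7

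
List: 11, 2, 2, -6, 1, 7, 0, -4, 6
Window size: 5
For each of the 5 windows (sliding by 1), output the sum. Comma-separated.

[11, 2, 2, -6, 1] → sum 10
[2, 2, -6, 1, 7] → sum 6
[2, -6, 1, 7, 0] → sum 4
[-6, 1, 7, 0, -4] → sum -2
[1, 7, 0, -4, 6] → sum 10

10, 6, 4, -2, 10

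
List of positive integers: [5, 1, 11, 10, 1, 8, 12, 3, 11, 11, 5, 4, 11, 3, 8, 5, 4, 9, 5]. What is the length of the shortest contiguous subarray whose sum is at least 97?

add 5: running sum 5 < 97
add 1: running sum 6 < 97
add 11: running sum 17 < 97
add 10: running sum 27 < 97
add 1: running sum 28 < 97
add 8: running sum 36 < 97
add 12: running sum 48 < 97
add 3: running sum 51 < 97
add 11: running sum 62 < 97
add 11: running sum 73 < 97
add 5: running sum 78 < 97
add 4: running sum 82 < 97
add 11: running sum 93 < 97
add 3: running sum 96 < 97
add 8: shortest ending here [11, 10, 1, 8, 12, 3, 11, 11, 5, 4, 11, 3, 8] sum 98, len 13
add 5: shortest ending here [11, 10, 1, 8, 12, 3, 11, 11, 5, 4, 11, 3, 8, 5] sum 103, len 14
add 4: shortest ending here [11, 10, 1, 8, 12, 3, 11, 11, 5, 4, 11, 3, 8, 5, 4] sum 107, len 15
add 9: shortest ending here [10, 1, 8, 12, 3, 11, 11, 5, 4, 11, 3, 8, 5, 4, 9] sum 105, len 15
add 5: shortest ending here [8, 12, 3, 11, 11, 5, 4, 11, 3, 8, 5, 4, 9, 5] sum 99, len 14
Shortest qualifying length: 13.

13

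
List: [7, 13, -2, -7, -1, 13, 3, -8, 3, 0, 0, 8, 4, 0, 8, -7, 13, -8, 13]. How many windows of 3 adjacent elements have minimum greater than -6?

7

[7, 13, -2] → min -2  > -6 ✓
[13, -2, -7] → min -7
[-2, -7, -1] → min -7
[-7, -1, 13] → min -7
[-1, 13, 3] → min -1  > -6 ✓
[13, 3, -8] → min -8
[3, -8, 3] → min -8
[-8, 3, 0] → min -8
[3, 0, 0] → min 0  > -6 ✓
[0, 0, 8] → min 0  > -6 ✓
[0, 8, 4] → min 0  > -6 ✓
[8, 4, 0] → min 0  > -6 ✓
[4, 0, 8] → min 0  > -6 ✓
[0, 8, -7] → min -7
[8, -7, 13] → min -7
[-7, 13, -8] → min -8
[13, -8, 13] → min -8
7 windows satisfy the condition.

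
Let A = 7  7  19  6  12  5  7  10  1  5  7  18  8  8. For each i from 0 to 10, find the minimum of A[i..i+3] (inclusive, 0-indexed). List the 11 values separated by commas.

6, 6, 5, 5, 5, 1, 1, 1, 1, 5, 7

Sliding a size-4 window across the 14 values:
(7, 7, 19, 6) → min 6
(7, 19, 6, 12) → min 6
(19, 6, 12, 5) → min 5
(6, 12, 5, 7) → min 5
(12, 5, 7, 10) → min 5
(5, 7, 10, 1) → min 1
(7, 10, 1, 5) → min 1
(10, 1, 5, 7) → min 1
(1, 5, 7, 18) → min 1
(5, 7, 18, 8) → min 5
(7, 18, 8, 8) → min 7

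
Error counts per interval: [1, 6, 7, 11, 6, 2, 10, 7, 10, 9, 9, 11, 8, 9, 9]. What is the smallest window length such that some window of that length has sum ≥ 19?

add 1: running sum 1 < 19
add 6: running sum 7 < 19
add 7: running sum 14 < 19
add 11: shortest ending here [6, 7, 11] sum 24, len 3
add 6: shortest ending here [7, 11, 6] sum 24, len 3
add 2: shortest ending here [11, 6, 2] sum 19, len 3
add 10: shortest ending here [11, 6, 2, 10] sum 29, len 4
add 7: shortest ending here [2, 10, 7] sum 19, len 3
add 10: shortest ending here [10, 7, 10] sum 27, len 3
add 9: shortest ending here [10, 9] sum 19, len 2
add 9: shortest ending here [10, 9, 9] sum 28, len 3
add 11: shortest ending here [9, 11] sum 20, len 2
add 8: shortest ending here [11, 8] sum 19, len 2
add 9: shortest ending here [11, 8, 9] sum 28, len 3
add 9: shortest ending here [8, 9, 9] sum 26, len 3
Shortest qualifying length: 2.

2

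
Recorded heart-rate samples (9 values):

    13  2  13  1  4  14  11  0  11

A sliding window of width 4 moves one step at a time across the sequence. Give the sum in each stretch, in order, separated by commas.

13 2 13 1 → sum 29
2 13 1 4 → sum 20
13 1 4 14 → sum 32
1 4 14 11 → sum 30
4 14 11 0 → sum 29
14 11 0 11 → sum 36

29, 20, 32, 30, 29, 36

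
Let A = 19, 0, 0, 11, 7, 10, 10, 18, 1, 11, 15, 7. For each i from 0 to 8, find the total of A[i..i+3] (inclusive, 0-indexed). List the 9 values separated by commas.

30, 18, 28, 38, 45, 39, 40, 45, 34

[19, 0, 0, 11] → sum 30
[0, 0, 11, 7] → sum 18
[0, 11, 7, 10] → sum 28
[11, 7, 10, 10] → sum 38
[7, 10, 10, 18] → sum 45
[10, 10, 18, 1] → sum 39
[10, 18, 1, 11] → sum 40
[18, 1, 11, 15] → sum 45
[1, 11, 15, 7] → sum 34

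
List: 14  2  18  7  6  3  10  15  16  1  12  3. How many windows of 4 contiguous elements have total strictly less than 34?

14 2 18 7 → sum 41
2 18 7 6 → sum 33  < 34 ✓
18 7 6 3 → sum 34
7 6 3 10 → sum 26  < 34 ✓
6 3 10 15 → sum 34
3 10 15 16 → sum 44
10 15 16 1 → sum 42
15 16 1 12 → sum 44
16 1 12 3 → sum 32  < 34 ✓
3 windows satisfy the condition.

3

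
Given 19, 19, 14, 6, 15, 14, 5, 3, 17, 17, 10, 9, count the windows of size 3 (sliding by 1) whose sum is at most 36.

19 19 14 → sum 52
19 14 6 → sum 39
14 6 15 → sum 35  ≤ 36 ✓
6 15 14 → sum 35  ≤ 36 ✓
15 14 5 → sum 34  ≤ 36 ✓
14 5 3 → sum 22  ≤ 36 ✓
5 3 17 → sum 25  ≤ 36 ✓
3 17 17 → sum 37
17 17 10 → sum 44
17 10 9 → sum 36  ≤ 36 ✓
6 windows satisfy the condition.

6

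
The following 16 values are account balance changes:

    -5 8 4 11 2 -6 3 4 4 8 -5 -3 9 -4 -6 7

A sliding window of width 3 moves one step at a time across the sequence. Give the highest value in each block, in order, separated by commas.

8, 11, 11, 11, 3, 4, 4, 8, 8, 8, 9, 9, 9, 7

[-5, 8, 4] → max 8
[8, 4, 11] → max 11
[4, 11, 2] → max 11
[11, 2, -6] → max 11
[2, -6, 3] → max 3
[-6, 3, 4] → max 4
[3, 4, 4] → max 4
[4, 4, 8] → max 8
[4, 8, -5] → max 8
[8, -5, -3] → max 8
[-5, -3, 9] → max 9
[-3, 9, -4] → max 9
[9, -4, -6] → max 9
[-4, -6, 7] → max 7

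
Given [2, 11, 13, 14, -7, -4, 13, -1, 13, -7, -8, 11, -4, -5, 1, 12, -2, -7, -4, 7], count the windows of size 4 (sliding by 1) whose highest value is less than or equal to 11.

2 11 13 14 → max 14
11 13 14 -7 → max 14
13 14 -7 -4 → max 14
14 -7 -4 13 → max 14
-7 -4 13 -1 → max 13
-4 13 -1 13 → max 13
13 -1 13 -7 → max 13
-1 13 -7 -8 → max 13
13 -7 -8 11 → max 13
-7 -8 11 -4 → max 11  ≤ 11 ✓
-8 11 -4 -5 → max 11  ≤ 11 ✓
11 -4 -5 1 → max 11  ≤ 11 ✓
-4 -5 1 12 → max 12
-5 1 12 -2 → max 12
1 12 -2 -7 → max 12
12 -2 -7 -4 → max 12
-2 -7 -4 7 → max 7  ≤ 11 ✓
4 windows satisfy the condition.

4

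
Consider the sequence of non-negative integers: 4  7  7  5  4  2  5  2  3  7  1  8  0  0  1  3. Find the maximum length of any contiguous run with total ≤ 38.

[4] sum 4 len 1
[4, 7] sum 11 len 2
[4, 7, 7] sum 18 len 3
[4, 7, 7, 5] sum 23 len 4
[4, 7, 7, 5, 4] sum 27 len 5
[4, 7, 7, 5, 4, 2] sum 29 len 6
[4, 7, 7, 5, 4, 2, 5] sum 34 len 7
[4, 7, 7, 5, 4, 2, 5, 2] sum 36 len 8
[7, 7, 5, 4, 2, 5, 2, 3] sum 35 len 8
[7, 5, 4, 2, 5, 2, 3, 7] sum 35 len 8
[7, 5, 4, 2, 5, 2, 3, 7, 1] sum 36 len 9
[5, 4, 2, 5, 2, 3, 7, 1, 8] sum 37 len 9
[5, 4, 2, 5, 2, 3, 7, 1, 8, 0] sum 37 len 10
[5, 4, 2, 5, 2, 3, 7, 1, 8, 0, 0] sum 37 len 11
[5, 4, 2, 5, 2, 3, 7, 1, 8, 0, 0, 1] sum 38 len 12
[4, 2, 5, 2, 3, 7, 1, 8, 0, 0, 1, 3] sum 36 len 12
Longest length seen: 12.

12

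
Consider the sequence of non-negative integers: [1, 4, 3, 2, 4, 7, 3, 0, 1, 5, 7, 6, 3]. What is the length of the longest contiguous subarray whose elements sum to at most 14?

[1] sum 1 len 1
[1, 4] sum 5 len 2
[1, 4, 3] sum 8 len 3
[1, 4, 3, 2] sum 10 len 4
[1, 4, 3, 2, 4] sum 14 len 5
[2, 4, 7] sum 13 len 3
[4, 7, 3] sum 14 len 3
[4, 7, 3, 0] sum 14 len 4
[7, 3, 0, 1] sum 11 len 4
[3, 0, 1, 5] sum 9 len 4
[0, 1, 5, 7] sum 13 len 4
[7, 6] sum 13 len 2
[6, 3] sum 9 len 2
Longest length seen: 5.

5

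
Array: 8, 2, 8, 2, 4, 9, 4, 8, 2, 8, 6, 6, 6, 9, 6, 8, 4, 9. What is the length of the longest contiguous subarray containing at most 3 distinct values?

7

Extend right; when distinct count exceeds 3, shrink from the left:
add 8: window [8] (1 distinct), len 1
add 2: window [8, 2] (2 distinct), len 2
add 8: window [8, 2, 8] (2 distinct), len 3
add 2: window [8, 2, 8, 2] (2 distinct), len 4
add 4: window [8, 2, 8, 2, 4] (3 distinct), len 5
add 9: window [2, 4, 9] (3 distinct), len 3
add 4: window [2, 4, 9, 4] (3 distinct), len 4
add 8: window [4, 9, 4, 8] (3 distinct), len 4
add 2: window [4, 8, 2] (3 distinct), len 3
add 8: window [4, 8, 2, 8] (3 distinct), len 4
add 6: window [8, 2, 8, 6] (3 distinct), len 4
add 6: window [8, 2, 8, 6, 6] (3 distinct), len 5
add 6: window [8, 2, 8, 6, 6, 6] (3 distinct), len 6
add 9: window [8, 6, 6, 6, 9] (3 distinct), len 5
add 6: window [8, 6, 6, 6, 9, 6] (3 distinct), len 6
add 8: window [8, 6, 6, 6, 9, 6, 8] (3 distinct), len 7
add 4: window [6, 8, 4] (3 distinct), len 3
add 9: window [8, 4, 9] (3 distinct), len 3
Longest length with ≤3 distinct: 7.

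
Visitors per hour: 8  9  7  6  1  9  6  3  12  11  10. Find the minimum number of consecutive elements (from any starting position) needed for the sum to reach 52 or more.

7

add 8: running sum 8 < 52
add 9: running sum 17 < 52
add 7: running sum 24 < 52
add 6: running sum 30 < 52
add 1: running sum 31 < 52
add 9: running sum 40 < 52
add 6: running sum 46 < 52
add 3: running sum 49 < 52
end 8: [9, 7, 6, 1, 9, 6, 3, 12] sum 53, len 8
end 9: [7, 6, 1, 9, 6, 3, 12, 11] sum 55, len 8
end 10: [1, 9, 6, 3, 12, 11, 10] sum 52, len 7
Shortest qualifying length: 7.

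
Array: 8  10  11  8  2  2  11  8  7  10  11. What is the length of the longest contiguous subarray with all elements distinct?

5

[8] len 1
[8, 10] len 2
[8, 10, 11] len 3
[10, 11, 8] len 3
[10, 11, 8, 2] len 4
[2] len 1
[2, 11] len 2
[2, 11, 8] len 3
[2, 11, 8, 7] len 4
[2, 11, 8, 7, 10] len 5
[8, 7, 10, 11] len 4
Longest all-distinct length: 5.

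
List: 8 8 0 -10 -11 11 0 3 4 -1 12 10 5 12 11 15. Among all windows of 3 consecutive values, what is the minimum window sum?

-21

(8, 8, 0) → sum 16
(8, 0, -10) → sum -2
(0, -10, -11) → sum -21
(-10, -11, 11) → sum -10
(-11, 11, 0) → sum 0
(11, 0, 3) → sum 14
(0, 3, 4) → sum 7
(3, 4, -1) → sum 6
(4, -1, 12) → sum 15
(-1, 12, 10) → sum 21
(12, 10, 5) → sum 27
(10, 5, 12) → sum 27
(5, 12, 11) → sum 28
(12, 11, 15) → sum 38
Minimum of these is -21.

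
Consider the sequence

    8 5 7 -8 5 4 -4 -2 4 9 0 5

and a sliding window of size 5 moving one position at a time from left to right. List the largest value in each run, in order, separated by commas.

Sliding a size-5 window across the 12 values:
(8, 5, 7, -8, 5) → max 8
(5, 7, -8, 5, 4) → max 7
(7, -8, 5, 4, -4) → max 7
(-8, 5, 4, -4, -2) → max 5
(5, 4, -4, -2, 4) → max 5
(4, -4, -2, 4, 9) → max 9
(-4, -2, 4, 9, 0) → max 9
(-2, 4, 9, 0, 5) → max 9

8, 7, 7, 5, 5, 9, 9, 9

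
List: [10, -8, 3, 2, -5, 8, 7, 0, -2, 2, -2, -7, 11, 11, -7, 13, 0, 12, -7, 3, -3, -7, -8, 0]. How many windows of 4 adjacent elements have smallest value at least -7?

17

[10, -8, 3, 2] → min -8
[-8, 3, 2, -5] → min -8
[3, 2, -5, 8] → min -5  ≥ -7 ✓
[2, -5, 8, 7] → min -5  ≥ -7 ✓
[-5, 8, 7, 0] → min -5  ≥ -7 ✓
[8, 7, 0, -2] → min -2  ≥ -7 ✓
[7, 0, -2, 2] → min -2  ≥ -7 ✓
[0, -2, 2, -2] → min -2  ≥ -7 ✓
[-2, 2, -2, -7] → min -7  ≥ -7 ✓
[2, -2, -7, 11] → min -7  ≥ -7 ✓
[-2, -7, 11, 11] → min -7  ≥ -7 ✓
[-7, 11, 11, -7] → min -7  ≥ -7 ✓
[11, 11, -7, 13] → min -7  ≥ -7 ✓
[11, -7, 13, 0] → min -7  ≥ -7 ✓
[-7, 13, 0, 12] → min -7  ≥ -7 ✓
[13, 0, 12, -7] → min -7  ≥ -7 ✓
[0, 12, -7, 3] → min -7  ≥ -7 ✓
[12, -7, 3, -3] → min -7  ≥ -7 ✓
[-7, 3, -3, -7] → min -7  ≥ -7 ✓
[3, -3, -7, -8] → min -8
[-3, -7, -8, 0] → min -8
17 windows satisfy the condition.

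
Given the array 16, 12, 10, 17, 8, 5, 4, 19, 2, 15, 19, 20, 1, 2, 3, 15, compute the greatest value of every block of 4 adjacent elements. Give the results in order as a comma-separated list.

16 12 10 17 → max 17
12 10 17 8 → max 17
10 17 8 5 → max 17
17 8 5 4 → max 17
8 5 4 19 → max 19
5 4 19 2 → max 19
4 19 2 15 → max 19
19 2 15 19 → max 19
2 15 19 20 → max 20
15 19 20 1 → max 20
19 20 1 2 → max 20
20 1 2 3 → max 20
1 2 3 15 → max 15

17, 17, 17, 17, 19, 19, 19, 19, 20, 20, 20, 20, 15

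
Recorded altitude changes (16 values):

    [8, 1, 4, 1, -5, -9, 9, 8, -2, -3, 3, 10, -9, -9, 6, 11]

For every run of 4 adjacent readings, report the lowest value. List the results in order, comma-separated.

(8, 1, 4, 1) → min 1
(1, 4, 1, -5) → min -5
(4, 1, -5, -9) → min -9
(1, -5, -9, 9) → min -9
(-5, -9, 9, 8) → min -9
(-9, 9, 8, -2) → min -9
(9, 8, -2, -3) → min -3
(8, -2, -3, 3) → min -3
(-2, -3, 3, 10) → min -3
(-3, 3, 10, -9) → min -9
(3, 10, -9, -9) → min -9
(10, -9, -9, 6) → min -9
(-9, -9, 6, 11) → min -9

1, -5, -9, -9, -9, -9, -3, -3, -3, -9, -9, -9, -9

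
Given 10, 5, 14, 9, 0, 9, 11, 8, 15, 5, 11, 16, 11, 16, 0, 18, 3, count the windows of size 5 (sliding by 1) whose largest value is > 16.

(10, 5, 14, 9, 0) → max 14
(5, 14, 9, 0, 9) → max 14
(14, 9, 0, 9, 11) → max 14
(9, 0, 9, 11, 8) → max 11
(0, 9, 11, 8, 15) → max 15
(9, 11, 8, 15, 5) → max 15
(11, 8, 15, 5, 11) → max 15
(8, 15, 5, 11, 16) → max 16
(15, 5, 11, 16, 11) → max 16
(5, 11, 16, 11, 16) → max 16
(11, 16, 11, 16, 0) → max 16
(16, 11, 16, 0, 18) → max 18  > 16 ✓
(11, 16, 0, 18, 3) → max 18  > 16 ✓
2 windows satisfy the condition.

2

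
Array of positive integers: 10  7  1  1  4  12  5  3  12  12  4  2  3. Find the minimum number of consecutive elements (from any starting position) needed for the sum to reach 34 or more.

add 10: running sum 10 < 34
add 7: running sum 17 < 34
add 1: running sum 18 < 34
add 1: running sum 19 < 34
add 4: running sum 23 < 34
add 12: shortest ending here [10, 7, 1, 1, 4, 12] sum 35, len 6
add 5: shortest ending here [10, 7, 1, 1, 4, 12, 5] sum 40, len 7
add 3: shortest ending here [10, 7, 1, 1, 4, 12, 5, 3] sum 43, len 8
add 12: shortest ending here [4, 12, 5, 3, 12] sum 36, len 5
add 12: shortest ending here [12, 5, 3, 12, 12] sum 44, len 5
add 4: shortest ending here [5, 3, 12, 12, 4] sum 36, len 5
add 2: shortest ending here [5, 3, 12, 12, 4, 2] sum 38, len 6
add 3: shortest ending here [3, 12, 12, 4, 2, 3] sum 36, len 6
Shortest qualifying length: 5.

5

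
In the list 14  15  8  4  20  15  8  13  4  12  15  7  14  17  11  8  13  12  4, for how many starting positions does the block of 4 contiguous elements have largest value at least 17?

8

(14, 15, 8, 4) → max 15
(15, 8, 4, 20) → max 20  ≥ 17 ✓
(8, 4, 20, 15) → max 20  ≥ 17 ✓
(4, 20, 15, 8) → max 20  ≥ 17 ✓
(20, 15, 8, 13) → max 20  ≥ 17 ✓
(15, 8, 13, 4) → max 15
(8, 13, 4, 12) → max 13
(13, 4, 12, 15) → max 15
(4, 12, 15, 7) → max 15
(12, 15, 7, 14) → max 15
(15, 7, 14, 17) → max 17  ≥ 17 ✓
(7, 14, 17, 11) → max 17  ≥ 17 ✓
(14, 17, 11, 8) → max 17  ≥ 17 ✓
(17, 11, 8, 13) → max 17  ≥ 17 ✓
(11, 8, 13, 12) → max 13
(8, 13, 12, 4) → max 13
8 windows satisfy the condition.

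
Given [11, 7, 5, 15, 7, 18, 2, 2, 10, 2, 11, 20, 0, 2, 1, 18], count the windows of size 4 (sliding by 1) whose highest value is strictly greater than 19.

11 7 5 15 → max 15
7 5 15 7 → max 15
5 15 7 18 → max 18
15 7 18 2 → max 18
7 18 2 2 → max 18
18 2 2 10 → max 18
2 2 10 2 → max 10
2 10 2 11 → max 11
10 2 11 20 → max 20  > 19 ✓
2 11 20 0 → max 20  > 19 ✓
11 20 0 2 → max 20  > 19 ✓
20 0 2 1 → max 20  > 19 ✓
0 2 1 18 → max 18
4 windows satisfy the condition.

4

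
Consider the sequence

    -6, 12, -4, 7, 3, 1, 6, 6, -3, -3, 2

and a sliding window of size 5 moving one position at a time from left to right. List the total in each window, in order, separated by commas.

12, 19, 13, 23, 13, 7, 8

Sliding a size-5 window across the 11 values:
[-6, 12, -4, 7, 3] → sum 12
[12, -4, 7, 3, 1] → sum 19
[-4, 7, 3, 1, 6] → sum 13
[7, 3, 1, 6, 6] → sum 23
[3, 1, 6, 6, -3] → sum 13
[1, 6, 6, -3, -3] → sum 7
[6, 6, -3, -3, 2] → sum 8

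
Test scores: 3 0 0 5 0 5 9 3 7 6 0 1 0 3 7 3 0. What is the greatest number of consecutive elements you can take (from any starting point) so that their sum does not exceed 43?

→ 3: sum 3, len 1
→ 0: sum 3, len 2
→ 0: sum 3, len 3
→ 5: sum 8, len 4
→ 0: sum 8, len 5
→ 5: sum 13, len 6
→ 9: sum 22, len 7
→ 3: sum 25, len 8
→ 7: sum 32, len 9
→ 6: sum 38, len 10
→ 0: sum 38, len 11
→ 1: sum 39, len 12
→ 0: sum 39, len 13
→ 3: sum 42, len 14
→ 7 (dropped 3, 0, 0, 5): sum 41, len 11
→ 3 (dropped 0, 5): sum 39, len 10
→ 0: sum 39, len 11
Longest length seen: 14.

14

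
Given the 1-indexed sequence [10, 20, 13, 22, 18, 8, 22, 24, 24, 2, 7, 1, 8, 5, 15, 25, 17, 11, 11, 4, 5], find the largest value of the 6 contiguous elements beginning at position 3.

Elements at indices 3..8: 13, 22, 18, 8, 22, 24
max(13, 22, 18, 8, 22, 24) = 24

24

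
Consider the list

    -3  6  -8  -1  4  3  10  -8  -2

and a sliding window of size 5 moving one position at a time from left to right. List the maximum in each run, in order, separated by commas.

6, 6, 10, 10, 10

[-3, 6, -8, -1, 4] → max 6
[6, -8, -1, 4, 3] → max 6
[-8, -1, 4, 3, 10] → max 10
[-1, 4, 3, 10, -8] → max 10
[4, 3, 10, -8, -2] → max 10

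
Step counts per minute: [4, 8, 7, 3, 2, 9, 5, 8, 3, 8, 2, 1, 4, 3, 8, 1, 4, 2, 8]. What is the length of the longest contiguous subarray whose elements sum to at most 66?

add 4: [4] sum 4, len 1
add 8: [4, 8] sum 12, len 2
add 7: [4, 8, 7] sum 19, len 3
add 3: [4, 8, 7, 3] sum 22, len 4
add 2: [4, 8, 7, 3, 2] sum 24, len 5
add 9: [4, 8, 7, 3, 2, 9] sum 33, len 6
add 5: [4, 8, 7, 3, 2, 9, 5] sum 38, len 7
add 8: [4, 8, 7, 3, 2, 9, 5, 8] sum 46, len 8
add 3: [4, 8, 7, 3, 2, 9, 5, 8, 3] sum 49, len 9
add 8: [4, 8, 7, 3, 2, 9, 5, 8, 3, 8] sum 57, len 10
add 2: [4, 8, 7, 3, 2, 9, 5, 8, 3, 8, 2] sum 59, len 11
add 1: [4, 8, 7, 3, 2, 9, 5, 8, 3, 8, 2, 1] sum 60, len 12
add 4: [4, 8, 7, 3, 2, 9, 5, 8, 3, 8, 2, 1, 4] sum 64, len 13
add 3: [8, 7, 3, 2, 9, 5, 8, 3, 8, 2, 1, 4, 3] sum 63, len 13
add 8: [7, 3, 2, 9, 5, 8, 3, 8, 2, 1, 4, 3, 8] sum 63, len 13
add 1: [7, 3, 2, 9, 5, 8, 3, 8, 2, 1, 4, 3, 8, 1] sum 64, len 14
add 4: [3, 2, 9, 5, 8, 3, 8, 2, 1, 4, 3, 8, 1, 4] sum 61, len 14
add 2: [3, 2, 9, 5, 8, 3, 8, 2, 1, 4, 3, 8, 1, 4, 2] sum 63, len 15
add 8: [9, 5, 8, 3, 8, 2, 1, 4, 3, 8, 1, 4, 2, 8] sum 66, len 14
Longest length seen: 15.

15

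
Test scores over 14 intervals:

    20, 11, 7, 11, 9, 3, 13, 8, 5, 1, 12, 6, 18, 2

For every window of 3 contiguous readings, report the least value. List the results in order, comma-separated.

7, 7, 7, 3, 3, 3, 5, 1, 1, 1, 6, 2

Sliding a size-3 window across the 14 values:
(20, 11, 7) → min 7
(11, 7, 11) → min 7
(7, 11, 9) → min 7
(11, 9, 3) → min 3
(9, 3, 13) → min 3
(3, 13, 8) → min 3
(13, 8, 5) → min 5
(8, 5, 1) → min 1
(5, 1, 12) → min 1
(1, 12, 6) → min 1
(12, 6, 18) → min 6
(6, 18, 2) → min 2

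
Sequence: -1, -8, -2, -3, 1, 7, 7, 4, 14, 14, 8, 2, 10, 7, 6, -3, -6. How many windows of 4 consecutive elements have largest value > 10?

5

-1 -8 -2 -3 → max -1
-8 -2 -3 1 → max 1
-2 -3 1 7 → max 7
-3 1 7 7 → max 7
1 7 7 4 → max 7
7 7 4 14 → max 14  > 10 ✓
7 4 14 14 → max 14  > 10 ✓
4 14 14 8 → max 14  > 10 ✓
14 14 8 2 → max 14  > 10 ✓
14 8 2 10 → max 14  > 10 ✓
8 2 10 7 → max 10
2 10 7 6 → max 10
10 7 6 -3 → max 10
7 6 -3 -6 → max 7
5 windows satisfy the condition.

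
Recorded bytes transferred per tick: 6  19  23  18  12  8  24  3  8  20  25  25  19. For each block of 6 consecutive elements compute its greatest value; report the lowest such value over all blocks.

6 19 23 18 12 8 → max 23
19 23 18 12 8 24 → max 24
23 18 12 8 24 3 → max 24
18 12 8 24 3 8 → max 24
12 8 24 3 8 20 → max 24
8 24 3 8 20 25 → max 25
24 3 8 20 25 25 → max 25
3 8 20 25 25 19 → max 25
Lowest of these is 23.

23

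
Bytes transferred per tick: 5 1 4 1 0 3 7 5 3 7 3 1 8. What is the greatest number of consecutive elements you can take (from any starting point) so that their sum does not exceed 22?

→ 5: sum 5, len 1
→ 1: sum 6, len 2
→ 4: sum 10, len 3
→ 1: sum 11, len 4
→ 0: sum 11, len 5
→ 3: sum 14, len 6
→ 7: sum 21, len 7
→ 5 (dropped 5): sum 21, len 7
→ 3 (dropped 1, 4): sum 19, len 6
→ 7 (dropped 1, 0, 3): sum 22, len 4
→ 3 (dropped 7): sum 18, len 4
→ 1: sum 19, len 5
→ 8 (dropped 5): sum 22, len 5
Longest length seen: 7.

7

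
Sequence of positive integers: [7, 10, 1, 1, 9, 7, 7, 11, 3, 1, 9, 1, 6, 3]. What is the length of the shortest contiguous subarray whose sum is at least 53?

8

Extend right; whenever the sum reaches 53, record the length and shrink from the left:
add 7: running sum 7 < 53
add 10: running sum 17 < 53
add 1: running sum 18 < 53
add 1: running sum 19 < 53
add 9: running sum 28 < 53
add 7: running sum 35 < 53
add 7: running sum 42 < 53
add 11: shortest ending here [7, 10, 1, 1, 9, 7, 7, 11] sum 53, len 8
add 3: shortest ending here [7, 10, 1, 1, 9, 7, 7, 11, 3] sum 56, len 9
add 1: shortest ending here [7, 10, 1, 1, 9, 7, 7, 11, 3, 1] sum 57, len 10
add 9: shortest ending here [10, 1, 1, 9, 7, 7, 11, 3, 1, 9] sum 59, len 10
add 1: shortest ending here [10, 1, 1, 9, 7, 7, 11, 3, 1, 9, 1] sum 60, len 11
add 6: shortest ending here [9, 7, 7, 11, 3, 1, 9, 1, 6] sum 54, len 9
add 3: shortest ending here [9, 7, 7, 11, 3, 1, 9, 1, 6, 3] sum 57, len 10
Shortest qualifying length: 8.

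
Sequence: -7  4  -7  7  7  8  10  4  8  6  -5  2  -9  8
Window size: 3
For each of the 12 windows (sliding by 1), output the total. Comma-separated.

-10, 4, 7, 22, 25, 22, 22, 18, 9, 3, -12, 1

-7 4 -7 → sum -10
4 -7 7 → sum 4
-7 7 7 → sum 7
7 7 8 → sum 22
7 8 10 → sum 25
8 10 4 → sum 22
10 4 8 → sum 22
4 8 6 → sum 18
8 6 -5 → sum 9
6 -5 2 → sum 3
-5 2 -9 → sum -12
2 -9 8 → sum 1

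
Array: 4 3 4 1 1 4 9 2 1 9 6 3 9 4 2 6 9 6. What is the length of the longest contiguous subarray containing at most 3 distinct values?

6

add 4: window [4] (1 distinct), len 1
add 3: window [4, 3] (2 distinct), len 2
add 4: window [4, 3, 4] (2 distinct), len 3
add 1: window [4, 3, 4, 1] (3 distinct), len 4
add 1: window [4, 3, 4, 1, 1] (3 distinct), len 5
add 4: window [4, 3, 4, 1, 1, 4] (3 distinct), len 6
add 9: window [4, 1, 1, 4, 9] (3 distinct), len 5
add 2: window [4, 9, 2] (3 distinct), len 3
add 1: window [9, 2, 1] (3 distinct), len 3
add 9: window [9, 2, 1, 9] (3 distinct), len 4
add 6: window [1, 9, 6] (3 distinct), len 3
add 3: window [9, 6, 3] (3 distinct), len 3
add 9: window [9, 6, 3, 9] (3 distinct), len 4
add 4: window [3, 9, 4] (3 distinct), len 3
add 2: window [9, 4, 2] (3 distinct), len 3
add 6: window [4, 2, 6] (3 distinct), len 3
add 9: window [2, 6, 9] (3 distinct), len 3
add 6: window [2, 6, 9, 6] (3 distinct), len 4
Longest length with ≤3 distinct: 6.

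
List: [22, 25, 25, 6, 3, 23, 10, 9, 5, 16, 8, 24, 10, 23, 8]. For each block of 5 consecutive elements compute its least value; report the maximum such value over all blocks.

8

22 25 25 6 3 → min 3
25 25 6 3 23 → min 3
25 6 3 23 10 → min 3
6 3 23 10 9 → min 3
3 23 10 9 5 → min 3
23 10 9 5 16 → min 5
10 9 5 16 8 → min 5
9 5 16 8 24 → min 5
5 16 8 24 10 → min 5
16 8 24 10 23 → min 8
8 24 10 23 8 → min 8
Maximum of these is 8.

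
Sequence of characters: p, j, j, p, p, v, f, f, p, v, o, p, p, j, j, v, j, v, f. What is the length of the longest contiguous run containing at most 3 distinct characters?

7

add p: window [p] (1 distinct), len 1
add j: window [p, j] (2 distinct), len 2
add j: window [p, j, j] (2 distinct), len 3
add p: window [p, j, j, p] (2 distinct), len 4
add p: window [p, j, j, p, p] (2 distinct), len 5
add v: window [p, j, j, p, p, v] (3 distinct), len 6
add f: window [p, p, v, f] (3 distinct), len 4
add f: window [p, p, v, f, f] (3 distinct), len 5
add p: window [p, p, v, f, f, p] (3 distinct), len 6
add v: window [p, p, v, f, f, p, v] (3 distinct), len 7
add o: window [p, v, o] (3 distinct), len 3
add p: window [p, v, o, p] (3 distinct), len 4
add p: window [p, v, o, p, p] (3 distinct), len 5
add j: window [o, p, p, j] (3 distinct), len 4
add j: window [o, p, p, j, j] (3 distinct), len 5
add v: window [p, p, j, j, v] (3 distinct), len 5
add j: window [p, p, j, j, v, j] (3 distinct), len 6
add v: window [p, p, j, j, v, j, v] (3 distinct), len 7
add f: window [j, j, v, j, v, f] (3 distinct), len 6
Longest length with ≤3 distinct: 7.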